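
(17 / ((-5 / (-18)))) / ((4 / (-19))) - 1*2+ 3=-2897 / 10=-289.70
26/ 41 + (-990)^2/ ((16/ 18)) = 90414277/ 82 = 1102613.13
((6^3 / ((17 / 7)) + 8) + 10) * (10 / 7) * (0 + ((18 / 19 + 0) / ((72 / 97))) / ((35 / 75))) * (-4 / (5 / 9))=-47613420 / 15827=-3008.37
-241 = -241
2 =2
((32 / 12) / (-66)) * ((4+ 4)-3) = -20 / 99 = -0.20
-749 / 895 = -0.84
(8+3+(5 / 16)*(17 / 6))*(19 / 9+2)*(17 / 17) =42217 / 864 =48.86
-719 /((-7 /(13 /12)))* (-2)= -9347 /42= -222.55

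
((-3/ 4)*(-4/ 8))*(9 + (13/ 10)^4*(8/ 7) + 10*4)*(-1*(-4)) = 1371933/ 17500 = 78.40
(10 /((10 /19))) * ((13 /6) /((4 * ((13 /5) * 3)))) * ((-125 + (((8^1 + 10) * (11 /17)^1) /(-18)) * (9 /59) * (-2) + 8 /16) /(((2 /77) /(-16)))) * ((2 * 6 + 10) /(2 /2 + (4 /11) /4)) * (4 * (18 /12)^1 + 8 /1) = 514976724185 /18054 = 28524245.27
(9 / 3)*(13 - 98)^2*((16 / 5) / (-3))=-23120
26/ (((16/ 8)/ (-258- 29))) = -3731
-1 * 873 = -873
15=15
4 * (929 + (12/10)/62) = 575992/155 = 3716.08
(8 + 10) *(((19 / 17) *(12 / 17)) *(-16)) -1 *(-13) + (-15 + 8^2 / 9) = -577682 / 2601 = -222.10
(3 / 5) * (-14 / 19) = -42 / 95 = -0.44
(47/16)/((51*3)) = 47/2448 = 0.02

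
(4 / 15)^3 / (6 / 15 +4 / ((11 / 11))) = 32 / 7425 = 0.00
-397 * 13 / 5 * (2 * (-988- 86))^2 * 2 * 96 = -4571972840448 / 5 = -914394568089.60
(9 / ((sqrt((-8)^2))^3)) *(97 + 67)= 369 / 128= 2.88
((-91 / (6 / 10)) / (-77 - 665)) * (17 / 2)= 1105 / 636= 1.74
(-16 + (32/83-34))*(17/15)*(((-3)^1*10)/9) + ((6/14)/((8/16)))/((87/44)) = 28488172/151641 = 187.87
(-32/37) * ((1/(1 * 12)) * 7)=-56/111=-0.50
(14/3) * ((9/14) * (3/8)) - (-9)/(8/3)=9/2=4.50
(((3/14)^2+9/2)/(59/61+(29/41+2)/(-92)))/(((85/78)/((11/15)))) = 14658355998/4493556025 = 3.26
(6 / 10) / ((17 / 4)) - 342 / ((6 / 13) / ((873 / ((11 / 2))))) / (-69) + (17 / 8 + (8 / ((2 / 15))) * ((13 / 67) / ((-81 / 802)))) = 495335510897 / 311220360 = 1591.59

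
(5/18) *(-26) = -65/9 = -7.22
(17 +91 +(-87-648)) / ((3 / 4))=-836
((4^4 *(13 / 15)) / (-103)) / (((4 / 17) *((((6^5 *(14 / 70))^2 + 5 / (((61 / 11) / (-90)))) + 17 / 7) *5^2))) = -464576 / 3068395769055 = -0.00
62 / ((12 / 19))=589 / 6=98.17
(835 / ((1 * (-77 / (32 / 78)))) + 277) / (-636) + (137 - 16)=230280397 / 1909908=120.57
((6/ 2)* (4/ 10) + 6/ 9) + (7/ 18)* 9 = 161/ 30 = 5.37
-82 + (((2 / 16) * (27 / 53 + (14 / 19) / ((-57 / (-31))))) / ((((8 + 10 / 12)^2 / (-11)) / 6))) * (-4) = -4386368726 / 53744597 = -81.62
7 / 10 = 0.70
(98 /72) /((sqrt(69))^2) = 0.02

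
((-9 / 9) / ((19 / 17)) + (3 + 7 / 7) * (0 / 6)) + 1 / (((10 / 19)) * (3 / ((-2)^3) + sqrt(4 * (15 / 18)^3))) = -202381 / 356915 + 912 * sqrt(30) / 3757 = 0.76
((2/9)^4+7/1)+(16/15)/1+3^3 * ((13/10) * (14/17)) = 20620396/557685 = 36.97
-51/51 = -1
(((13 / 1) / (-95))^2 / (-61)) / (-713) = 169 / 392524325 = 0.00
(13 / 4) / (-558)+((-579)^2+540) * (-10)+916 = -7492587421 / 2232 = -3356894.01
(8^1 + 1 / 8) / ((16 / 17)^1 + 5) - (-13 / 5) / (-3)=6071 / 12120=0.50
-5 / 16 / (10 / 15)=-15 / 32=-0.47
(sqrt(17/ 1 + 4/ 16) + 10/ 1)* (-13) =-130 - 13* sqrt(69)/ 2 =-183.99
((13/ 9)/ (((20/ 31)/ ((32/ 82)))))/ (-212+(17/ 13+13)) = -10478/ 2370825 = -0.00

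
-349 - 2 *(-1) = -347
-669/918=-223/306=-0.73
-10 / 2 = -5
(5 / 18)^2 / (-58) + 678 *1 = 12740951 / 18792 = 678.00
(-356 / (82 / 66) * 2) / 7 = -81.87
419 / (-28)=-419 / 28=-14.96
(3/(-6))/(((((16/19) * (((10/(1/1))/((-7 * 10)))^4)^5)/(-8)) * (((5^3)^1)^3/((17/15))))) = 25772902014128676323/117187500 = 219928763853.90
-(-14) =14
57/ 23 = 2.48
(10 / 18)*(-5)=-25 / 9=-2.78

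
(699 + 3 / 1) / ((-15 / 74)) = -17316 / 5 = -3463.20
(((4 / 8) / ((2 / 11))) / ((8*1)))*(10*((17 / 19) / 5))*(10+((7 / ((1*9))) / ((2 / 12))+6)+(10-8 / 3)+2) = 2805 / 152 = 18.45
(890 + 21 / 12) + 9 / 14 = 24987 / 28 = 892.39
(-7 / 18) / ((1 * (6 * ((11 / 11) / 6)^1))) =-7 / 18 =-0.39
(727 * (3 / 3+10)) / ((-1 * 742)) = -10.78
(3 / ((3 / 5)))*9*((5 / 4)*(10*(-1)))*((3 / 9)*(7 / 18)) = -875 / 12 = -72.92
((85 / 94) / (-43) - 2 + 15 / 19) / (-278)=94581 / 21349844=0.00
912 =912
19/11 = 1.73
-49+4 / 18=-439 / 9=-48.78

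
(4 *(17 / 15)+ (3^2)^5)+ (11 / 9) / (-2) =5314763 / 90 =59052.92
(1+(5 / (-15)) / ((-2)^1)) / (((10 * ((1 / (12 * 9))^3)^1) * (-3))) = -244944 / 5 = -48988.80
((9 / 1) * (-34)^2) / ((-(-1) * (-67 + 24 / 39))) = -135252 / 863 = -156.72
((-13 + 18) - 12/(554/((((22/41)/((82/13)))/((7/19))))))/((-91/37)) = -602396741/296610769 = -2.03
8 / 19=0.42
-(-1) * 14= 14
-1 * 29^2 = -841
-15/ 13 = -1.15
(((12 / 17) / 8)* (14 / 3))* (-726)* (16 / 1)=-81312 / 17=-4783.06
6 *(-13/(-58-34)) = 39/46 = 0.85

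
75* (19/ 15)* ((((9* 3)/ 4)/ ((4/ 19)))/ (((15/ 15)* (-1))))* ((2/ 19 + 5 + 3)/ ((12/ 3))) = -197505/ 32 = -6172.03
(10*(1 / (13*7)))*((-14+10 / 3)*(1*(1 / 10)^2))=-16 / 1365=-0.01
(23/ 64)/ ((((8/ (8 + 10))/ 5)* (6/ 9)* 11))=3105/ 5632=0.55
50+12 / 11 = 562 / 11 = 51.09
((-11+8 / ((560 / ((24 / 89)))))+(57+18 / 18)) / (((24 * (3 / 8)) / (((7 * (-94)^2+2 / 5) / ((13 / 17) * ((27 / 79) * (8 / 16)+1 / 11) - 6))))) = -1337878756348684 / 24020528175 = -55697.31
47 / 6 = 7.83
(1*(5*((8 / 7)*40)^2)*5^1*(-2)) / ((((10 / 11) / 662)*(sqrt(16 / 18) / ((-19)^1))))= 53129472000*sqrt(2) / 49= 1533396323.76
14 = 14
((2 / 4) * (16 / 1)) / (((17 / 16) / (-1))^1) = -128 / 17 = -7.53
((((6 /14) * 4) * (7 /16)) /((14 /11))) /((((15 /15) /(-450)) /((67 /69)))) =-165825 /644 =-257.49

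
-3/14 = -0.21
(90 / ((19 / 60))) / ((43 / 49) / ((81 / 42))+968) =510300 / 1738861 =0.29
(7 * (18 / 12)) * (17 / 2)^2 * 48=36414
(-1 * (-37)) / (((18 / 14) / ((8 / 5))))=2072 / 45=46.04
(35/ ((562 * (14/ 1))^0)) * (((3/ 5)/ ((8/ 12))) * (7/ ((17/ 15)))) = 6615/ 34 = 194.56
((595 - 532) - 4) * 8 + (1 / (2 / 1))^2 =1889 / 4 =472.25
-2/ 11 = -0.18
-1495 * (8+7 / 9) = -118105 / 9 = -13122.78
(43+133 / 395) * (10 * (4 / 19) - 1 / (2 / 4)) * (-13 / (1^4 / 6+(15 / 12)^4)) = -341812224 / 15032515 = -22.74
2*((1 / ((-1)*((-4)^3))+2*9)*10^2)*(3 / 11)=86475 / 88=982.67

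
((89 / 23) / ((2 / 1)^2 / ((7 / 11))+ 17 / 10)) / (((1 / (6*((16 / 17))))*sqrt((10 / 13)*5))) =59808*sqrt(26) / 218569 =1.40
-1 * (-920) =920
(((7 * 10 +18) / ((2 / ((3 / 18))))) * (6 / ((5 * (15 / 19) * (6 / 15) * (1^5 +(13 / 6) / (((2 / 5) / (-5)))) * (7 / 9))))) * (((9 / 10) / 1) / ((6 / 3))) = -33858 / 54775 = -0.62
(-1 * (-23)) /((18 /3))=23 /6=3.83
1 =1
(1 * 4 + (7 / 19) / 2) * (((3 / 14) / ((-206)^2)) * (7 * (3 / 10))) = 1431 / 32251360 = 0.00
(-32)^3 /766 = -16384 /383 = -42.78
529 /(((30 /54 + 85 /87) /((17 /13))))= 2347173 /5200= 451.38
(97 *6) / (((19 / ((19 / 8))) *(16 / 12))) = 873 / 16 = 54.56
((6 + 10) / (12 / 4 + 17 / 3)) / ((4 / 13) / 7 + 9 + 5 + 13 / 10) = 1680 / 13963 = 0.12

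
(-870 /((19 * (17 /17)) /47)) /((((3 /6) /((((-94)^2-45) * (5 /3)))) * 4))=-299553325 /19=-15765964.47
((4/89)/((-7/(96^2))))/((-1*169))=36864/105287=0.35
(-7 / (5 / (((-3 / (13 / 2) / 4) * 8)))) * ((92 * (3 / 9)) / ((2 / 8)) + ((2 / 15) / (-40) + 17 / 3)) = 269493 / 1625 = 165.84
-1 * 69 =-69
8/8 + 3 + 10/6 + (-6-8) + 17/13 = -274/39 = -7.03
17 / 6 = 2.83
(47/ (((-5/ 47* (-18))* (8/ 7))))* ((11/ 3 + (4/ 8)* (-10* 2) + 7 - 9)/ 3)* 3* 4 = -77315/ 108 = -715.88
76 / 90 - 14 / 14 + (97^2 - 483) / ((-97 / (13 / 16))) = -74.92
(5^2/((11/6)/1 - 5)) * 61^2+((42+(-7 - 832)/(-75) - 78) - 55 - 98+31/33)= -463246249/15675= -29553.19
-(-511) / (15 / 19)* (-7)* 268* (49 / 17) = -892490116 / 255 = -3499961.24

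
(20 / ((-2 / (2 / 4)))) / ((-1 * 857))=5 / 857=0.01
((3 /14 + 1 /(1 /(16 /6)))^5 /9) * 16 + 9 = 26599048963 /73513818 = 361.82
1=1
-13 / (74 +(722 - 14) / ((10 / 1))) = -65 / 724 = -0.09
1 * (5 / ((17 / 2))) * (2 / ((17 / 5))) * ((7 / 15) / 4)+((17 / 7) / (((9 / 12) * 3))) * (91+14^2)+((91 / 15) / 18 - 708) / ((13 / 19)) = -734883449 / 1014390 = -724.46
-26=-26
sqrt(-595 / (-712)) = sqrt(105910) / 356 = 0.91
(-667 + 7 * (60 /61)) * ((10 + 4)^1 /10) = -281869 /305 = -924.16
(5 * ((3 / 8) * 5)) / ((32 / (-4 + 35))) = 2325 / 256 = 9.08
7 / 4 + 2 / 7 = 57 / 28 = 2.04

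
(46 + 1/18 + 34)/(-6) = -1441/108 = -13.34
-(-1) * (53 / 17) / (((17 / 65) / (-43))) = -148135 / 289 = -512.58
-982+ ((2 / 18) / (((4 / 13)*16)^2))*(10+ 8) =-2010967 / 2048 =-981.92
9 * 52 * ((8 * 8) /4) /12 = 624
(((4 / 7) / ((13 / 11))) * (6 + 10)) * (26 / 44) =32 / 7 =4.57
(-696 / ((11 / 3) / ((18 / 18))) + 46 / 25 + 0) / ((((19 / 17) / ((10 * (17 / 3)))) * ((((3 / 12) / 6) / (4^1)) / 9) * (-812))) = 10141.17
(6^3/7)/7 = 216/49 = 4.41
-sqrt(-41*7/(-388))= -sqrt(27839)/194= -0.86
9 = 9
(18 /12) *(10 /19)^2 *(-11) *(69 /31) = -113850 /11191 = -10.17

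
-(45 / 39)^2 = -225 / 169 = -1.33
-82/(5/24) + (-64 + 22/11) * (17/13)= -30854/65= -474.68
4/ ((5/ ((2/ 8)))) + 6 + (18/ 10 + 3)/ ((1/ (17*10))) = 4111/ 5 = 822.20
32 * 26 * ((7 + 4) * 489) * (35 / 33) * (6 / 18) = 4746560 / 3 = 1582186.67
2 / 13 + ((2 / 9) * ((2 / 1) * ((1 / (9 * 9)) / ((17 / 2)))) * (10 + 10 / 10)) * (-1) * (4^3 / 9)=149858 / 1449981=0.10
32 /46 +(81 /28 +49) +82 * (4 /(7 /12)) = 395979 /644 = 614.87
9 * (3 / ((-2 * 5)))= -27 / 10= -2.70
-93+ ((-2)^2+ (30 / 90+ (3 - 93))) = -536 / 3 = -178.67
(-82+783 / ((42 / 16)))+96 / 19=221.34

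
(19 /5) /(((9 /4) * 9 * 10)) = 38 /2025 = 0.02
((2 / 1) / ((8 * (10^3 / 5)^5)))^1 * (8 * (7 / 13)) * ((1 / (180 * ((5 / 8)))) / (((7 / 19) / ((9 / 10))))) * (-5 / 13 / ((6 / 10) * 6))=-19 / 2433600000000000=-0.00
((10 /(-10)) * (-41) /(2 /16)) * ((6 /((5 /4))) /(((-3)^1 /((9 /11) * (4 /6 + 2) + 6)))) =-47232 /11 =-4293.82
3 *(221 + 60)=843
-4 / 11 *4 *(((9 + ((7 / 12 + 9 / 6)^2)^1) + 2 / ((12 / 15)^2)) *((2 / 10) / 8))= -2371 / 3960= -0.60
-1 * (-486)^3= 114791256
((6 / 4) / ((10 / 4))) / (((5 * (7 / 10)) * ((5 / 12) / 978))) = 70416 / 175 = 402.38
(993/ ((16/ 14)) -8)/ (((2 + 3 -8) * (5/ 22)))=-75757/ 60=-1262.62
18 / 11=1.64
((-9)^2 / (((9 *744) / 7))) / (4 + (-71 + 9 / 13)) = -273 / 213776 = -0.00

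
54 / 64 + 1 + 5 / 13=927 / 416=2.23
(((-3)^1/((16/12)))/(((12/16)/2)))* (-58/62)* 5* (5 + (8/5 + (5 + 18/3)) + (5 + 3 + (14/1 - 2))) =32712/31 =1055.23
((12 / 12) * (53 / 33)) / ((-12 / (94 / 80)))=-2491 / 15840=-0.16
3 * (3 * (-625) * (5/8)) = -28125/8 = -3515.62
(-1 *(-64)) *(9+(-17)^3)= -313856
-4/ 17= -0.24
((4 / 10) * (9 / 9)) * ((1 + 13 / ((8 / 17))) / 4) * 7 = 1603 / 80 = 20.04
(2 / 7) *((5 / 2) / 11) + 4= 313 / 77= 4.06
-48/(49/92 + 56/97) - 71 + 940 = 8179093/9905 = 825.75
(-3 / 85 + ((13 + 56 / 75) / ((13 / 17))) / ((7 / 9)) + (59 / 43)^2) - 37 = -860990412 / 71510075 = -12.04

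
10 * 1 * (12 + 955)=9670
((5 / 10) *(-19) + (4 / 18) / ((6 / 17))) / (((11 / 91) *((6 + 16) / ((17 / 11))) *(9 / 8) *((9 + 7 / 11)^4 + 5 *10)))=-0.00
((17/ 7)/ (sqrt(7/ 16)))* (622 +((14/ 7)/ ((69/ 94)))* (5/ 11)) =32166584* sqrt(7)/ 37191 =2288.32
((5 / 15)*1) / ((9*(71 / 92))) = 92 / 1917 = 0.05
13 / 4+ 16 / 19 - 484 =-36473 / 76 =-479.91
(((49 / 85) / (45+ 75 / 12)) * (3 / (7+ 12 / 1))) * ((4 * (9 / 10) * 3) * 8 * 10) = 508032 / 331075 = 1.53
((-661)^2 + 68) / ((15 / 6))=873978 / 5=174795.60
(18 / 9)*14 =28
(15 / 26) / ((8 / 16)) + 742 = 743.15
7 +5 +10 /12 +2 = 14.83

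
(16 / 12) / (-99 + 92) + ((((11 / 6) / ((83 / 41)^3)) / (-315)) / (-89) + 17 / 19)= 1286998301959 / 1827425534130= 0.70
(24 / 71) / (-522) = -4 / 6177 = -0.00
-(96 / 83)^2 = -9216 / 6889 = -1.34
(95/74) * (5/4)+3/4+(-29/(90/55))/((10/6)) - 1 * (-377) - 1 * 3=1623803/4440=365.72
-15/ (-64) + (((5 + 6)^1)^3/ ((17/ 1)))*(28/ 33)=217597/ 3264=66.67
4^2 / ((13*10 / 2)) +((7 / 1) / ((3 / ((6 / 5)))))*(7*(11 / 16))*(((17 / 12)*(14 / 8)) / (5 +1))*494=205975183 / 74880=2750.74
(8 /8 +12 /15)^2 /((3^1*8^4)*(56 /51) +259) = 1377 /5844475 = 0.00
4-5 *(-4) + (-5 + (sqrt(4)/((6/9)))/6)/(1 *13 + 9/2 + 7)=1167/49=23.82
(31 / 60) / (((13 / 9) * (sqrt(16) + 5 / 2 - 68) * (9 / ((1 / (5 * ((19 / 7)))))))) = -217 / 4557150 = -0.00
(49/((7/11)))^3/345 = 456533/345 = 1323.28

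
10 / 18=0.56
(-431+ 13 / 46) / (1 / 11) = -217943 / 46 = -4737.89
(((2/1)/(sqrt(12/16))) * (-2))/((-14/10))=40 * sqrt(3)/21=3.30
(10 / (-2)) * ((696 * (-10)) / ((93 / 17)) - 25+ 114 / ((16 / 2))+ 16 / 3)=2376475 / 372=6388.37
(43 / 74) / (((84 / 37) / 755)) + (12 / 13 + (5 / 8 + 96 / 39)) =197.25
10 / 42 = 5 / 21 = 0.24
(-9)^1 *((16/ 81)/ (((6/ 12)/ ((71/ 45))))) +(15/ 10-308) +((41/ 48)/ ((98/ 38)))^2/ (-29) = -2253190554053/ 7219134720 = -312.11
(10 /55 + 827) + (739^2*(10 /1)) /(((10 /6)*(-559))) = -30957645 /6149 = -5034.58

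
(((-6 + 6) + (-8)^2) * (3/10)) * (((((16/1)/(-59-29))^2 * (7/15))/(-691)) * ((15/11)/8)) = -0.00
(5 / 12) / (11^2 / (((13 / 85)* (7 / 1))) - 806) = -455 / 756732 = -0.00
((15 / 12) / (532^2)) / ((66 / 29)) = 145 / 74718336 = 0.00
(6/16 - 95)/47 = -757/376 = -2.01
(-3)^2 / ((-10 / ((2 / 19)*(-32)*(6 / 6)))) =288 / 95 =3.03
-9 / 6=-3 / 2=-1.50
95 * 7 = 665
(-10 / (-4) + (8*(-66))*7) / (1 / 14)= -51709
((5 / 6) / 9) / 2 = 5 / 108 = 0.05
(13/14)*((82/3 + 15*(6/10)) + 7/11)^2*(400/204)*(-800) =-773968000000/388773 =-1990796.69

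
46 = 46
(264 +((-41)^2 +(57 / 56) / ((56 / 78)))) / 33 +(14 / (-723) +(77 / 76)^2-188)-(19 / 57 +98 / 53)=-2823935409961 / 21690393312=-130.19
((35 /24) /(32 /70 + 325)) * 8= 1225 /34173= 0.04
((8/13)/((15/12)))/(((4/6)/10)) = 96/13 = 7.38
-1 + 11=10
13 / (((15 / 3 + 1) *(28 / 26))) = 169 / 84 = 2.01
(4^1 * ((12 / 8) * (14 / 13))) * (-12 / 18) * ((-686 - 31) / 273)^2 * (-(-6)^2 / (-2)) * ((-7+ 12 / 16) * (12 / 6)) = 102817800 / 15379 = 6685.60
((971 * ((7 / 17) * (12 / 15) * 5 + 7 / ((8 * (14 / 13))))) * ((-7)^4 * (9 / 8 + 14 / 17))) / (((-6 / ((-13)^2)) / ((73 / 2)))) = -11486927709.88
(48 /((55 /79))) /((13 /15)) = 11376 /143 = 79.55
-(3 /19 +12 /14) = -135 /133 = -1.02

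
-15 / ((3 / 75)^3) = -234375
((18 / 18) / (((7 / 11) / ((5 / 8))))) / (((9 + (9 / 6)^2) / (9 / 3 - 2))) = 11 / 126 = 0.09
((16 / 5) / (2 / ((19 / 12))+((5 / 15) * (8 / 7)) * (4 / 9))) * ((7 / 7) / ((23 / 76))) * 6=44.29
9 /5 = 1.80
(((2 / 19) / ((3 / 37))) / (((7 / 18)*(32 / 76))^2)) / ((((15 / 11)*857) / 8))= 69597 / 209965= 0.33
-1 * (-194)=194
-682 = -682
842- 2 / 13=10944 / 13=841.85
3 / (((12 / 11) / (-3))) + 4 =-17 / 4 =-4.25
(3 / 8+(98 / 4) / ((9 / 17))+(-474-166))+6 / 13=-554941 / 936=-592.89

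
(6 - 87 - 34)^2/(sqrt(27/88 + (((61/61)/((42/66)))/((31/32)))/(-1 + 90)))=26450 * sqrt(234718498322)/552427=23196.61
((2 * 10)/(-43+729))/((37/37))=10/343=0.03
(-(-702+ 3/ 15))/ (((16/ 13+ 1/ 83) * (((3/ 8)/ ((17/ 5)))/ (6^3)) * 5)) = 4119397568/ 18625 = 221175.71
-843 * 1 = -843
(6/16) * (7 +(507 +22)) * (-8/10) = -804/5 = -160.80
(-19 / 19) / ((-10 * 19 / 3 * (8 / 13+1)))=13 / 1330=0.01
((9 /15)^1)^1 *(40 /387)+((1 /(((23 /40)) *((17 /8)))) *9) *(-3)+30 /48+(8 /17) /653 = -5641247545 /263493336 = -21.41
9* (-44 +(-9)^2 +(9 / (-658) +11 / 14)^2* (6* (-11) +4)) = 44325 / 108241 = 0.41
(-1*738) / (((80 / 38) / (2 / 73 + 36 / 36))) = -360.15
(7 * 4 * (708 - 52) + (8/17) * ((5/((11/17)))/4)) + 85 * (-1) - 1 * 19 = 200914/11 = 18264.91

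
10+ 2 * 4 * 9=82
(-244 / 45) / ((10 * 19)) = -122 / 4275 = -0.03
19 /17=1.12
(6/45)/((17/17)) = 0.13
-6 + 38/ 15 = -3.47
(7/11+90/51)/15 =449/2805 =0.16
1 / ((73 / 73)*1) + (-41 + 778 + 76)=814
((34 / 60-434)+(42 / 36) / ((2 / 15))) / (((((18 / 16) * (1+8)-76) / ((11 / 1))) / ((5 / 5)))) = 560582 / 7905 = 70.91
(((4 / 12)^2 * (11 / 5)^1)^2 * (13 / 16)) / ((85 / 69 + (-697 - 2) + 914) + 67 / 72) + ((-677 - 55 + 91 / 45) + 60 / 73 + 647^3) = 270839293.84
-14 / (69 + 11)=-7 / 40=-0.18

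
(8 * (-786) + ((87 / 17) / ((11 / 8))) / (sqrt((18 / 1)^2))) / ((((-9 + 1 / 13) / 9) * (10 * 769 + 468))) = 34392657 / 44240834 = 0.78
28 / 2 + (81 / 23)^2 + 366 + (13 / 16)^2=53230137 / 135424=393.06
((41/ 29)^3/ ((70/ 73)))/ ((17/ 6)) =15093699/ 14511455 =1.04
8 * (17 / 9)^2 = 2312 / 81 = 28.54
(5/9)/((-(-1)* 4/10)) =25/18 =1.39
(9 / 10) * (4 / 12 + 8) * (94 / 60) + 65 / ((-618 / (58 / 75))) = 216337 / 18540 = 11.67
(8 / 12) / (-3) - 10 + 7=-29 / 9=-3.22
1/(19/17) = 17/19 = 0.89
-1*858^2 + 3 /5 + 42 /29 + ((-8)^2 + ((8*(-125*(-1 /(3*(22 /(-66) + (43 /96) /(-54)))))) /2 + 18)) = -189146931203 /256795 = -736567.81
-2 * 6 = -12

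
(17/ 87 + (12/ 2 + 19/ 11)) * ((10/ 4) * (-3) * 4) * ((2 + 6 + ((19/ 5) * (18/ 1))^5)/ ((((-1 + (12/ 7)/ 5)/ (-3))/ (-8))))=11919377925328952064/ 917125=12996459506969.01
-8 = -8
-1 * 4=-4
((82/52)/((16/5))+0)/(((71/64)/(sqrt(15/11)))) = 410 * sqrt(165)/10153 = 0.52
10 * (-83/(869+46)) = -166/183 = -0.91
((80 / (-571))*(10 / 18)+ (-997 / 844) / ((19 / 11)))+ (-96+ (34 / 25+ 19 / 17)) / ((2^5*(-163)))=-33970369494103 / 45671070016800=-0.74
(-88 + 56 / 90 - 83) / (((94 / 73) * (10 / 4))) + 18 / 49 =-27234509 / 518175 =-52.56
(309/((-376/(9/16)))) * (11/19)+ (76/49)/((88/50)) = 37805851/61609856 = 0.61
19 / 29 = 0.66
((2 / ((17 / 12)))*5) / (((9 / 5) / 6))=400 / 17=23.53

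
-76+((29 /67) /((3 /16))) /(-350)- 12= -3095632 /35175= -88.01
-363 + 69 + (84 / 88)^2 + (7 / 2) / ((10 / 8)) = -702499 / 2420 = -290.29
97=97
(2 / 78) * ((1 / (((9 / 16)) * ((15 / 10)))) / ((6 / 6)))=32 / 1053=0.03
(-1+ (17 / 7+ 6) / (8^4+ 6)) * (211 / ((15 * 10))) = -1209241 / 861420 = -1.40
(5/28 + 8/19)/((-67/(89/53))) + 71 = 134099981/1889132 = 70.98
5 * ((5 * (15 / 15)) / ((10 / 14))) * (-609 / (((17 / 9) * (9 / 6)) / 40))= -5115600 / 17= -300917.65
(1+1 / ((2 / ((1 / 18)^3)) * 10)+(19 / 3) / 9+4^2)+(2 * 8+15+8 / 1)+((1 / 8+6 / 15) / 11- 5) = 66399167 / 1283040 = 51.75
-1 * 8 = -8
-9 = -9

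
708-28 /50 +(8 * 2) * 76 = 48086 /25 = 1923.44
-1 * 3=-3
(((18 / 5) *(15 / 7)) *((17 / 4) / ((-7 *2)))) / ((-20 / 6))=1377 / 1960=0.70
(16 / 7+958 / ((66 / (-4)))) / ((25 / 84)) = -51536 / 275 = -187.40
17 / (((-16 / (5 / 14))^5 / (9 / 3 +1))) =-53125 / 140987334656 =-0.00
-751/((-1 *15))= 751/15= 50.07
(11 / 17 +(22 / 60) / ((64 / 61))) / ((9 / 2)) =32527 / 146880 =0.22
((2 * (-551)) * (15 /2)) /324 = -2755 /108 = -25.51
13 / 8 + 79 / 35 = 3.88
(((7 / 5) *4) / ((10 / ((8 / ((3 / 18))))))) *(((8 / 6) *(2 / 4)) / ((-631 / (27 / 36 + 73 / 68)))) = -13888 / 268175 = -0.05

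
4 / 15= 0.27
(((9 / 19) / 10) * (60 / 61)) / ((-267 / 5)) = -90 / 103151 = -0.00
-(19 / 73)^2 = -361 / 5329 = -0.07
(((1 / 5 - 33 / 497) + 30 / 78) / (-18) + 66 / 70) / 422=531521 / 245388780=0.00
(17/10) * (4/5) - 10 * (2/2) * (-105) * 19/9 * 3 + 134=169634/25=6785.36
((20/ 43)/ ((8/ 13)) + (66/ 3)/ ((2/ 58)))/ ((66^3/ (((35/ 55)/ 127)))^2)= 897239/ 4624168191787571328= 0.00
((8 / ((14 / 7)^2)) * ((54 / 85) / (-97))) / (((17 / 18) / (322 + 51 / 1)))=-725112 / 140165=-5.17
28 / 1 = 28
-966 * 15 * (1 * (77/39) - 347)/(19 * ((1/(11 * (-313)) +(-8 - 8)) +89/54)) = -1726218838080/94155659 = -18333.67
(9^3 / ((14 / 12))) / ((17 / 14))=8748 / 17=514.59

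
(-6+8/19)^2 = 11236/361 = 31.12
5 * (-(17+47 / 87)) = -7630 / 87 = -87.70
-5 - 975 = -980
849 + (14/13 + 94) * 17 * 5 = 8930.54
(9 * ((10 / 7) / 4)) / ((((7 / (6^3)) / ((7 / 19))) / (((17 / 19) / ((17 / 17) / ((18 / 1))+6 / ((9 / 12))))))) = 297432 / 73283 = 4.06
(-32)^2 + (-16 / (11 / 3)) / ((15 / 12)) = 56128 / 55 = 1020.51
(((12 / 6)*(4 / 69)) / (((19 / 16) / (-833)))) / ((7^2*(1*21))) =-2176 / 27531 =-0.08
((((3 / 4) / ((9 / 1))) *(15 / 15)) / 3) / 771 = 1 / 27756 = 0.00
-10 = -10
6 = 6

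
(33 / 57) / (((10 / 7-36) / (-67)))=469 / 418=1.12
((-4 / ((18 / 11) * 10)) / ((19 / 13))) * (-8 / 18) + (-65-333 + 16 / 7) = -21311146 / 53865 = -395.64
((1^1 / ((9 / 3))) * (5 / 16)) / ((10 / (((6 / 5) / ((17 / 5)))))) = 1 / 272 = 0.00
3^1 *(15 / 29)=45 / 29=1.55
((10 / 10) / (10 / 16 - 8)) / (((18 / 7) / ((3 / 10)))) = -14 / 885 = -0.02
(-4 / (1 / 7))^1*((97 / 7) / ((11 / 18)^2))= -125712 / 121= -1038.94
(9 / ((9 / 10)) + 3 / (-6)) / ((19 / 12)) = 6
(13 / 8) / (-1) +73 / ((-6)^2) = 29 / 72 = 0.40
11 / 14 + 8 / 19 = 1.21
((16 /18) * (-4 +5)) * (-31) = -248 /9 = -27.56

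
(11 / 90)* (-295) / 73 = -649 / 1314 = -0.49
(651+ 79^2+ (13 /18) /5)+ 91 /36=1241041 /180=6894.67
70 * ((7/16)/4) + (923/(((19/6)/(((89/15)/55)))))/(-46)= 26814171/3845600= 6.97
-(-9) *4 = 36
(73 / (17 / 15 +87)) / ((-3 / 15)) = -5475 / 1322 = -4.14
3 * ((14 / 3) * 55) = 770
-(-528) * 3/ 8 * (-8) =-1584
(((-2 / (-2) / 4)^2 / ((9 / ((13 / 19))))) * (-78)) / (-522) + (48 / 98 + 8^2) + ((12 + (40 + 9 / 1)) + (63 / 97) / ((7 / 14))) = 143445313321 / 1131366096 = 126.79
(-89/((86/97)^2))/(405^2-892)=-837401/1206531668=-0.00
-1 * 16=-16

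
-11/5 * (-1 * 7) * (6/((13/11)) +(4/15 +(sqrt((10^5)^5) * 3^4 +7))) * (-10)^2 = 741356/39 +124740000000000000 * sqrt(10) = 394462515329422647.00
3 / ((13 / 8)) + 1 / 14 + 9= 1987 / 182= 10.92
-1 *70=-70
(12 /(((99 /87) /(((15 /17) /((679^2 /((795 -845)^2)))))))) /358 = 2175000 /15432425393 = 0.00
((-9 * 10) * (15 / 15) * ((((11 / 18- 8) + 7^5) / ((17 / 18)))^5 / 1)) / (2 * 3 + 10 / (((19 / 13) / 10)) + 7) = -47513102090884808979794250330 / 24137569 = -1968429467395196632262.11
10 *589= 5890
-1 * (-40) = 40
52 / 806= 2 / 31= 0.06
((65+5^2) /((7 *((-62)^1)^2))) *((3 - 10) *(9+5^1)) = -0.33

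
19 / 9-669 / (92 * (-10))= 23501 / 8280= 2.84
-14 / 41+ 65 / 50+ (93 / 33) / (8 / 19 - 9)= 463159 / 735130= 0.63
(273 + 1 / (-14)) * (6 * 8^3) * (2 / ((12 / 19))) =18585344 / 7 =2655049.14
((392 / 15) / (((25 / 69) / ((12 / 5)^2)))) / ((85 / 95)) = 464.33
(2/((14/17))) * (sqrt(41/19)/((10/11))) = 187 * sqrt(779)/1330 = 3.92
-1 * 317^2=-100489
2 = 2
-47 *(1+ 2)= -141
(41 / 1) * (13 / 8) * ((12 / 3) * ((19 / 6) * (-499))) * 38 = -96014087 / 6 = -16002347.83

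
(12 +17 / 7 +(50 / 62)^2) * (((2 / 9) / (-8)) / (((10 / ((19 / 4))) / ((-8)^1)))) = 160607 / 100905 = 1.59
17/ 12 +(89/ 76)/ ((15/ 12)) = 2683/ 1140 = 2.35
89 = 89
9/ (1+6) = 9/ 7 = 1.29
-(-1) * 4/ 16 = 1/ 4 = 0.25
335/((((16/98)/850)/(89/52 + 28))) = 10778499375/208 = 51819708.53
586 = 586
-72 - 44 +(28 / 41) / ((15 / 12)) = -23668 / 205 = -115.45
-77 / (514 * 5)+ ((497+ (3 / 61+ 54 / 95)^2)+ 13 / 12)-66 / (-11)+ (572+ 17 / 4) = 1080.68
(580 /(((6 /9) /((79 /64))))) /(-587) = -34365 /18784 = -1.83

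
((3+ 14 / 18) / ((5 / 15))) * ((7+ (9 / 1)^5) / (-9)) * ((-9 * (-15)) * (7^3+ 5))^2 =-164136514060800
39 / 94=0.41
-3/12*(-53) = 53/4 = 13.25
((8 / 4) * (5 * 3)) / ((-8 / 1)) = -15 / 4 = -3.75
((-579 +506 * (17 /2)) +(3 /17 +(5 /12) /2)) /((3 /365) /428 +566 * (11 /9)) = 177942351945 /33069275398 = 5.38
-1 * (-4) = 4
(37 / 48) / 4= 37 / 192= 0.19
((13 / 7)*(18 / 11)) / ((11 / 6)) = 1404 / 847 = 1.66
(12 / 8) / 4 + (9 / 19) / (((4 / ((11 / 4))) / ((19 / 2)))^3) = 4336707 / 32768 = 132.35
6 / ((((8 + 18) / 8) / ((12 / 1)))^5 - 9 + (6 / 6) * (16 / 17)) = -25990004736 / 34901831635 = -0.74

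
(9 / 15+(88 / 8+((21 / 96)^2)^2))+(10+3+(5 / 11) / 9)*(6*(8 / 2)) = 324.81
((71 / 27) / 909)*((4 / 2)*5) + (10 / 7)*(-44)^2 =475157450 / 171801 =2765.74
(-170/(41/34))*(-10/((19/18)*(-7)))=-1040400/5453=-190.79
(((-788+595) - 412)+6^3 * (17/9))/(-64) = 197/64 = 3.08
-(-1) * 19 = 19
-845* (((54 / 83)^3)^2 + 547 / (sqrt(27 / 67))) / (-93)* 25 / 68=43649375094000 / 172297576765463 + 11555375* sqrt(201) / 56916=2878.63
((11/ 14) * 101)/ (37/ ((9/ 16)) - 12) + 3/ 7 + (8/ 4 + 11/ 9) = 28421/ 5544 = 5.13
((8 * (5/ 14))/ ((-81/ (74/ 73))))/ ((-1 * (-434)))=-740/ 8981847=-0.00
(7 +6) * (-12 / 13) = -12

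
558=558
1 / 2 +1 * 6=13 / 2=6.50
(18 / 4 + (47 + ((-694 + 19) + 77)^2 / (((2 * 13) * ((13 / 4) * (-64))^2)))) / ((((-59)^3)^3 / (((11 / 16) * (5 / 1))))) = -4742375 / 230643600675869095936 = -0.00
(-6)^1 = -6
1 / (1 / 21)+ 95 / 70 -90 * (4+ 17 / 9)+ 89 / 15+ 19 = -101369 / 210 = -482.71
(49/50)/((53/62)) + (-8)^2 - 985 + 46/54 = -919.00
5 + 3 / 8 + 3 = 67 / 8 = 8.38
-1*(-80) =80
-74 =-74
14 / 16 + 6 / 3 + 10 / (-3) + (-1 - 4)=-131 / 24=-5.46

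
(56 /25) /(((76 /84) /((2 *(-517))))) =-1215984 /475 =-2559.97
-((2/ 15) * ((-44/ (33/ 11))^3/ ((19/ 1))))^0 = -1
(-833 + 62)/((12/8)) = -514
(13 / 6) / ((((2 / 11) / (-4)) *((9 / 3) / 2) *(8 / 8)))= -286 / 9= -31.78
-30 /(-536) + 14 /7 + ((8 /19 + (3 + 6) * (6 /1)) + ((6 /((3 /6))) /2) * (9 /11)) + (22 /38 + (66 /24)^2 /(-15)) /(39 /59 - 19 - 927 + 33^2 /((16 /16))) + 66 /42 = 660722466059 /10494644160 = 62.96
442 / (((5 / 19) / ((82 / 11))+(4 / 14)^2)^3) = 196658566636810096 / 711404493983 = 276437.06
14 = 14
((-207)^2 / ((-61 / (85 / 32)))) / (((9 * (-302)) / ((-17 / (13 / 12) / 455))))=-4127787 / 174345808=-0.02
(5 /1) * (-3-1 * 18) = -105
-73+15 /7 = -496 /7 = -70.86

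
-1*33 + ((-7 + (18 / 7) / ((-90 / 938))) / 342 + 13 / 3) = -49189 / 1710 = -28.77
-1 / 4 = -0.25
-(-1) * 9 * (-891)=-8019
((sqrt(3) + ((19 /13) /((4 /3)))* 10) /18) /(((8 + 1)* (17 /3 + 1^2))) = sqrt(3) /1080 + 19 /1872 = 0.01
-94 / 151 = -0.62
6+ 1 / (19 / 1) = 115 / 19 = 6.05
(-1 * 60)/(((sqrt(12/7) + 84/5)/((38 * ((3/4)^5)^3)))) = -1001912431275/549084725248 + 34078654125 * sqrt(21)/1098169450496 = -1.68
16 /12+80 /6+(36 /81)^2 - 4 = 880 /81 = 10.86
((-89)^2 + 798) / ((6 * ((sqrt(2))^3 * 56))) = 8719 * sqrt(2) / 1344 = 9.17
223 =223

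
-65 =-65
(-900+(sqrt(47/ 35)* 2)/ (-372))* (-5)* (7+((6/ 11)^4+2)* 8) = 106687.41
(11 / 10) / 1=11 / 10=1.10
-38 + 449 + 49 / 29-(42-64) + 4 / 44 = 434.78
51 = 51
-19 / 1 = -19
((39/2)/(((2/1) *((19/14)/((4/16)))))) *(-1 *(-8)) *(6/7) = 234/19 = 12.32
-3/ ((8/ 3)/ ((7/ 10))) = -63/ 80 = -0.79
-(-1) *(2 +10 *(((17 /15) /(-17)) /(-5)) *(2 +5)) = 44 /15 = 2.93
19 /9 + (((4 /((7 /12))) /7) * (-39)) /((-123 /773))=4379339 /18081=242.21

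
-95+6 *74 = 349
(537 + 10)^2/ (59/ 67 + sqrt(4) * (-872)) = -20047003/ 116789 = -171.65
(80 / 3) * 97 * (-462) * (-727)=868794080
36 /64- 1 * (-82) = 1321 /16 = 82.56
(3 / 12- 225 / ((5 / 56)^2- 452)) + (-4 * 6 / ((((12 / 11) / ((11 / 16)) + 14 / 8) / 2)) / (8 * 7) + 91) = 5864289159923 / 64096953340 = 91.49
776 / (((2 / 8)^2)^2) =198656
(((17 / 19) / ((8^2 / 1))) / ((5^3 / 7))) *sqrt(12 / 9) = 119 *sqrt(3) / 228000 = 0.00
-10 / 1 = -10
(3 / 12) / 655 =1 / 2620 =0.00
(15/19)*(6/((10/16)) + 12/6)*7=1218/19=64.11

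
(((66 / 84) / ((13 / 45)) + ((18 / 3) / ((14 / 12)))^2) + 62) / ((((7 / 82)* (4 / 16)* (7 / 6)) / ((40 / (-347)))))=-4571624640 / 10830911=-422.09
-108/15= -36/5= -7.20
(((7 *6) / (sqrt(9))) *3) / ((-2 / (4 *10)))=-840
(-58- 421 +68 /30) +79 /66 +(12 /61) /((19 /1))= -60624811 /127490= -475.53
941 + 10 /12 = 941.83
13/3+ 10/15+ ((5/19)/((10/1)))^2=5.00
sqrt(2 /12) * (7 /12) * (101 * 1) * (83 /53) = 58681 * sqrt(6) /3816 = 37.67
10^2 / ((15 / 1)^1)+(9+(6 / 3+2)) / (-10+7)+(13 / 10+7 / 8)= 541 / 120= 4.51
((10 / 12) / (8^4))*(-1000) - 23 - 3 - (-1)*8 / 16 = -78961 / 3072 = -25.70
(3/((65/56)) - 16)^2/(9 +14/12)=4562304/257725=17.70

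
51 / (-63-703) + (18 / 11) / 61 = -20433 / 513986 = -0.04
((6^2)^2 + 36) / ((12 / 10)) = 1110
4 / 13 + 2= 30 / 13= 2.31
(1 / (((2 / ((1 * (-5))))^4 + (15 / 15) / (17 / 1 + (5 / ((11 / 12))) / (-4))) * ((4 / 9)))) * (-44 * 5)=-17737500 / 3209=-5527.42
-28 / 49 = -4 / 7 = -0.57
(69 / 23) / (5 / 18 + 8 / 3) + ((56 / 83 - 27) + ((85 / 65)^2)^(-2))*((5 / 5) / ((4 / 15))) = -70850139501 / 734817758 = -96.42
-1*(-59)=59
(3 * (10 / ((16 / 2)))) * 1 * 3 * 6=67.50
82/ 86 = 41/ 43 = 0.95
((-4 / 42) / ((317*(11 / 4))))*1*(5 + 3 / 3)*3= -48 / 24409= -0.00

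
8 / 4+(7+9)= 18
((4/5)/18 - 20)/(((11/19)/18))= -34124/55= -620.44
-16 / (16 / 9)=-9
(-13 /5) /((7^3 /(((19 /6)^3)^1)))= -89167 /370440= -0.24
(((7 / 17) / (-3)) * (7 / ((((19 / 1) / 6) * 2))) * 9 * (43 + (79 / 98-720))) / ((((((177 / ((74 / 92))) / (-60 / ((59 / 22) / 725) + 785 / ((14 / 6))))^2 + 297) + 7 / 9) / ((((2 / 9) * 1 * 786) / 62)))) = 170476986609202686592275 / 19517881659597594752012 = 8.73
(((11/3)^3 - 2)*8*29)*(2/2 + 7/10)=2518244/135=18653.66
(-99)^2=9801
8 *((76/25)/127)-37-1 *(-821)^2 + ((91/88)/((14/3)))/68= -25613878074831/37998400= -674077.81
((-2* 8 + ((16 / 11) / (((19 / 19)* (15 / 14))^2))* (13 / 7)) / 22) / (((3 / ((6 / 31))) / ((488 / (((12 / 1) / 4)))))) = -16482688 / 2531925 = -6.51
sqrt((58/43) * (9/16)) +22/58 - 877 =-25422/29 +3 * sqrt(2494)/172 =-875.75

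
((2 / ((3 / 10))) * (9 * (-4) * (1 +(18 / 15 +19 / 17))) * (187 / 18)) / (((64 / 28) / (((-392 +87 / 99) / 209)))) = 4246403 / 627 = 6772.57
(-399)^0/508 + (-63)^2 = 2016253/508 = 3969.00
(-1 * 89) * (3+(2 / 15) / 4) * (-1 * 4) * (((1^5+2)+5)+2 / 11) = 97188 / 11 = 8835.27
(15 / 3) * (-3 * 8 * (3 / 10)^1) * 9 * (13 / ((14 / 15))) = -31590 / 7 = -4512.86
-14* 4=-56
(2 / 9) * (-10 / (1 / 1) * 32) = -640 / 9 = -71.11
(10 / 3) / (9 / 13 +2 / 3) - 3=-29 / 53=-0.55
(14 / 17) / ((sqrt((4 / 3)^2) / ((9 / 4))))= 189 / 136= 1.39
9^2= 81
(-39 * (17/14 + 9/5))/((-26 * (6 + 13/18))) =5697/8470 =0.67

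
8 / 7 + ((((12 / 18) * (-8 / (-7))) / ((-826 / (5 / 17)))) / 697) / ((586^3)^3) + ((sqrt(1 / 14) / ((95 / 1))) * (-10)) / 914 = 119627644105920448985188149106171 / 104674188592680392862039630467904- sqrt(14) / 121562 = 1.14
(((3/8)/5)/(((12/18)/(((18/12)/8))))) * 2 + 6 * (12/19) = 46593/12160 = 3.83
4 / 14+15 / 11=127 / 77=1.65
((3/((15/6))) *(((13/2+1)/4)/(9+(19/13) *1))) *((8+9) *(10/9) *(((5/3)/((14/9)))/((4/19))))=18525/896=20.68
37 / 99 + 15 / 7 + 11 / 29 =58199 / 20097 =2.90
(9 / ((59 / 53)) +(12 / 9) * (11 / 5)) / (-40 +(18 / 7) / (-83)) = -5665331 / 20583330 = -0.28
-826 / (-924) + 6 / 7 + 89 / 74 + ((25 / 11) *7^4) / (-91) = -6334577 / 111111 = -57.01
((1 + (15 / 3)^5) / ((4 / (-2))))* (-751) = 1173813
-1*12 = -12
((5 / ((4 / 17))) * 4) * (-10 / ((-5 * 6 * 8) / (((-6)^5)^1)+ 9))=-137700 / 1463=-94.12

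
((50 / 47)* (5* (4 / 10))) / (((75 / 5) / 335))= 6700 / 141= 47.52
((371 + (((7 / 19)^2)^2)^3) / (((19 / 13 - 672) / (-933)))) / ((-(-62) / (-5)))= -41.63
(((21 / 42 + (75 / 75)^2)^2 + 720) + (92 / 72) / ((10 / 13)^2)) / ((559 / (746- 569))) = 76932283 / 335400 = 229.37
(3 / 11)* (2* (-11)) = -6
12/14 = 0.86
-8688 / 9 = -965.33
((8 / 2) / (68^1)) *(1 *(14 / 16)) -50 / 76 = -1567 / 2584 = -0.61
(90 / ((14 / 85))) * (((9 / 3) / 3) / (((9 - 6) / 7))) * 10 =12750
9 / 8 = 1.12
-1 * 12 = -12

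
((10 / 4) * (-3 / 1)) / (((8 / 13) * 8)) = -195 / 128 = -1.52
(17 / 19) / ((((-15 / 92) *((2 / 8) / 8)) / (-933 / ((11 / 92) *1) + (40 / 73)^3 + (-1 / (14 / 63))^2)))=1666813890434912 / 1219568295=1366724.52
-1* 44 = -44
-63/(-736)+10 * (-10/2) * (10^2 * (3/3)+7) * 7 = -27563137/736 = -37449.91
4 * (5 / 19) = 20 / 19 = 1.05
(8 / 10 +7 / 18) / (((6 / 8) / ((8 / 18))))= 856 / 1215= 0.70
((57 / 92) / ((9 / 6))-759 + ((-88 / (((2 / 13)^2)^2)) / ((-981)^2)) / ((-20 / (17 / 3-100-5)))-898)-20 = -2227681686107 / 1328058180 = -1677.40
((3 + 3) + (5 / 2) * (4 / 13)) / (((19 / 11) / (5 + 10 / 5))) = 6776 / 247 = 27.43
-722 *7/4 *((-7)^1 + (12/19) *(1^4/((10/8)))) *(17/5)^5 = 116514885277/31250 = 3728476.33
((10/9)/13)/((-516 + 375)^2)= 0.00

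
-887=-887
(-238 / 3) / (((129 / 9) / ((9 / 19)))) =-2142 / 817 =-2.62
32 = 32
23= 23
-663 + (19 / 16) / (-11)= -116707 / 176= -663.11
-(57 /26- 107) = 2725 /26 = 104.81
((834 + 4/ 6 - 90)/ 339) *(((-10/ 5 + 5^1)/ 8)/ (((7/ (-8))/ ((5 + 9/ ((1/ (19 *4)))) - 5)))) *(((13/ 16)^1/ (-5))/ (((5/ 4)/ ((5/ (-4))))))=-827697/ 7910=-104.64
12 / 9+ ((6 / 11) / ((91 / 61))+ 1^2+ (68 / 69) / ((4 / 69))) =59156 / 3003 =19.70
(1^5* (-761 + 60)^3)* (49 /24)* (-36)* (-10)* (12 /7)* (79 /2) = -17144376466770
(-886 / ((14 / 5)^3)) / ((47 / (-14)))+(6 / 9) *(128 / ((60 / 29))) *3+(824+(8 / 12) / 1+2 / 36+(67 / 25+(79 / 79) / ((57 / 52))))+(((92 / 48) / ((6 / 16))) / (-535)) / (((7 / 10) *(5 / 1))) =338532219374 / 351149925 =964.07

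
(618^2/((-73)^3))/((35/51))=-1.43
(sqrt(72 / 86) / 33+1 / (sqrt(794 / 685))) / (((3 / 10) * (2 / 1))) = 10 * sqrt(43) / 1419+5 * sqrt(543890) / 2382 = 1.59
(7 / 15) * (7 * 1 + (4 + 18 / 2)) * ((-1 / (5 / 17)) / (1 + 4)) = -476 / 75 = -6.35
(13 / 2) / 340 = 13 / 680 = 0.02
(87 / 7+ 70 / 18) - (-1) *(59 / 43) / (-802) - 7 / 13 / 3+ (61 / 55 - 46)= -44668097191 / 1553421870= -28.75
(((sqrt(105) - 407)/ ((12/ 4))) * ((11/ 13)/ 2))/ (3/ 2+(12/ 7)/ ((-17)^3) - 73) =153968507/ 191799543 - 378301 * sqrt(105)/ 191799543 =0.78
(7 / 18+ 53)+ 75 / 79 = 77269 / 1422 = 54.34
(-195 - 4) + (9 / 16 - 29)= -3639 / 16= -227.44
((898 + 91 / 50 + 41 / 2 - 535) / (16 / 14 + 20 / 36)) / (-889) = -86697 / 339725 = -0.26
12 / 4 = 3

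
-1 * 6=-6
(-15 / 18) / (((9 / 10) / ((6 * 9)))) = -50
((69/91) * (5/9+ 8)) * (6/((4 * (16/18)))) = 2277/208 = 10.95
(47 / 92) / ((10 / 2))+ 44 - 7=17067 / 460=37.10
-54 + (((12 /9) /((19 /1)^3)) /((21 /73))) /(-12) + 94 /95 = -53.01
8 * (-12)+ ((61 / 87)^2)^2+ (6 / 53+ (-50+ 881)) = 2232800207894 / 3036357333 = 735.35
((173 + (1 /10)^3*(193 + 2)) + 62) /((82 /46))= 1081897 /8200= 131.94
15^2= 225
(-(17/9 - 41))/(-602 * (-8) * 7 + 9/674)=21568/18590643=0.00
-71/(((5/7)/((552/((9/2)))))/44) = -8047424/15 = -536494.93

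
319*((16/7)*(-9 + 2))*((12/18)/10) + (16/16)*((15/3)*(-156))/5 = -7444/15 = -496.27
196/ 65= 3.02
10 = 10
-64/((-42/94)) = 3008/21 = 143.24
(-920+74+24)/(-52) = 411/26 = 15.81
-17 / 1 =-17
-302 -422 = -724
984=984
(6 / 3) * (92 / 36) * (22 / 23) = 44 / 9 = 4.89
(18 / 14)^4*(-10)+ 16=-27194 / 2401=-11.33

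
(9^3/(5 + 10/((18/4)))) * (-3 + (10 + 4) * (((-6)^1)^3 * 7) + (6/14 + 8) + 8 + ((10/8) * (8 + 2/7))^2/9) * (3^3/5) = -734090062437/63700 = -11524176.80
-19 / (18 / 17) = -323 / 18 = -17.94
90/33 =30/11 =2.73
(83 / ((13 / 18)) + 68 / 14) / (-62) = -5450 / 2821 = -1.93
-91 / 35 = -13 / 5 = -2.60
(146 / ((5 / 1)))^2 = 21316 / 25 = 852.64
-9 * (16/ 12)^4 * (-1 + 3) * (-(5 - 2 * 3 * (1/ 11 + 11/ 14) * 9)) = -1669120/ 693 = -2408.54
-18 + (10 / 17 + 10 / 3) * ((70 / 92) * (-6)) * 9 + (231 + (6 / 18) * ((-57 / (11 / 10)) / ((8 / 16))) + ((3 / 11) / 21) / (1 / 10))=525641 / 30107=17.46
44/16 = 11/4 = 2.75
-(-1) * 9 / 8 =9 / 8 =1.12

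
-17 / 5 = -3.40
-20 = -20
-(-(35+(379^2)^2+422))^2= -425709850058899326244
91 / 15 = 6.07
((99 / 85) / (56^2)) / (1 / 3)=297 / 266560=0.00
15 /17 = 0.88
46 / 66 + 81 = 2696 / 33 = 81.70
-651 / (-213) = 217 / 71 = 3.06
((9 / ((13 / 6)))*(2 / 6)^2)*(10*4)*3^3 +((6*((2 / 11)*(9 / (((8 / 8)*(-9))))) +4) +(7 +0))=72697 / 143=508.37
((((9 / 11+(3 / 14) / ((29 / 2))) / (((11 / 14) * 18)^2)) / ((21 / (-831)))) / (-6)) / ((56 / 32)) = 343480 / 21885633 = 0.02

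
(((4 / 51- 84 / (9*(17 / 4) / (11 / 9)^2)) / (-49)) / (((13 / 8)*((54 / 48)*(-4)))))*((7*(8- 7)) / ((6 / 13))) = -105824 / 780759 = -0.14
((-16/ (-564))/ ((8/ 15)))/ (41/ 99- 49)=-99/ 90428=-0.00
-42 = -42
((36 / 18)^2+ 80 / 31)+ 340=10744 / 31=346.58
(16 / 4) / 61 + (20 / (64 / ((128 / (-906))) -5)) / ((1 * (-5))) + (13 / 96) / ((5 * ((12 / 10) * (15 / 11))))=10965887 / 120692160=0.09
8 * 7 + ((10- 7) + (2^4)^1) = 75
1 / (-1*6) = -1 / 6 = -0.17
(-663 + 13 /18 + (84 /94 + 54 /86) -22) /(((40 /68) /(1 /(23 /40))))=-844468438 /418347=-2018.58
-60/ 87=-20/ 29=-0.69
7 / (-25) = -7 / 25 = -0.28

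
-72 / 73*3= -216 / 73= -2.96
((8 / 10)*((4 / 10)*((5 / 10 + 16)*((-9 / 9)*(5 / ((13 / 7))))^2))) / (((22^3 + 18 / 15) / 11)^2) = 0.00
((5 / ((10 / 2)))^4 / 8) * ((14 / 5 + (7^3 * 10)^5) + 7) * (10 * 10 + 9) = 258742102291893505341 / 40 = 6468552557297337633.52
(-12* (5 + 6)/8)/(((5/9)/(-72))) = 10692/5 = 2138.40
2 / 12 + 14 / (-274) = 95 / 822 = 0.12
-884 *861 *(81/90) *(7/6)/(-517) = 1545.80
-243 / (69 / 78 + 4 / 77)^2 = -108216108 / 390625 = -277.03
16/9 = 1.78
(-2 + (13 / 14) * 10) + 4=11.29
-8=-8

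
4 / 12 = 1 / 3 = 0.33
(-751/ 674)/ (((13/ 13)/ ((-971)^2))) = -708073591/ 674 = -1050554.29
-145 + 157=12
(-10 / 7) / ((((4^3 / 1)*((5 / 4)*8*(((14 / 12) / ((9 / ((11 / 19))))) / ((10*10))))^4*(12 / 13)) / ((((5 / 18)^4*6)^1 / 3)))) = -89341154296875 / 984285148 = -90767.55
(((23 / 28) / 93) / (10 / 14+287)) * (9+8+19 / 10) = 1449 / 2497360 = 0.00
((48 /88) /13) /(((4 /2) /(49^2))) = 7203 /143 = 50.37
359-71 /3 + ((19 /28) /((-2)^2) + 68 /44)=1245731 /3696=337.05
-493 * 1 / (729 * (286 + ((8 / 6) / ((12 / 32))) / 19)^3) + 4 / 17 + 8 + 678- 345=679894480133441993 / 1992450640104424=341.24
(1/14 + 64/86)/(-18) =-491/10836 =-0.05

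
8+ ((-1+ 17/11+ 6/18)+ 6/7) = 2249/231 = 9.74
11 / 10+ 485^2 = 235226.10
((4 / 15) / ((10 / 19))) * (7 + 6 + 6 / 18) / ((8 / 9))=38 / 5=7.60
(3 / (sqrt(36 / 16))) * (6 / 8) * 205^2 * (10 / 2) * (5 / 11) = 3151875 / 22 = 143267.05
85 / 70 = 1.21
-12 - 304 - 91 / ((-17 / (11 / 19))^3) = -10648531251 / 33698267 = -316.00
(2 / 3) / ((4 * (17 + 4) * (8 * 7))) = 1 / 7056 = 0.00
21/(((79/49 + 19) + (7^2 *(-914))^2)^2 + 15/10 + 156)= 33614/6439764905224642345569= 0.00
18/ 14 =9/ 7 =1.29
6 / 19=0.32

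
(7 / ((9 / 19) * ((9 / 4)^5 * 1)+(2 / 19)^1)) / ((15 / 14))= 1906688 / 8002335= 0.24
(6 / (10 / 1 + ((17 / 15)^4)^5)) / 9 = 221683782005310058593750 / 7389488136727223401307851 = 0.03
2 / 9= 0.22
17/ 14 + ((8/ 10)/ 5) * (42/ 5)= 4477/ 1750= 2.56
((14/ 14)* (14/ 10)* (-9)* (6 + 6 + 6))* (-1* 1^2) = 1134/ 5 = 226.80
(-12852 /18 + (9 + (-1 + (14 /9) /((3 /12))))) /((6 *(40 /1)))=-3149 /1080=-2.92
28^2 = 784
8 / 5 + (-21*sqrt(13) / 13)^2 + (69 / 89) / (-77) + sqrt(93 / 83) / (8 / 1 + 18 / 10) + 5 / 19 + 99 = 5*sqrt(7719) / 4067 + 1140672018 / 8463455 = 134.88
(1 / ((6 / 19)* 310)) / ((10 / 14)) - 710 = -6602867 / 9300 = -709.99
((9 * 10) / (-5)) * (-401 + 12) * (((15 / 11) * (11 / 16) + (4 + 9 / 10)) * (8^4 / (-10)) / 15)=-139517184 / 125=-1116137.47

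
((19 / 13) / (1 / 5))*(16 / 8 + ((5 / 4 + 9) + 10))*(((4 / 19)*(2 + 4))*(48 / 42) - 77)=-343985 / 28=-12285.18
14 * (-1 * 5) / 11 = -70 / 11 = -6.36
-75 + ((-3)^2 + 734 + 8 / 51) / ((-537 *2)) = -4145951 / 54774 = -75.69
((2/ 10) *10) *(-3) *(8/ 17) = -48/ 17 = -2.82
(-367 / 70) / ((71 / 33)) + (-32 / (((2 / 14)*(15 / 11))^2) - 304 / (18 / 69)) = -449761427 / 223650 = -2011.01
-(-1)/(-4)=-0.25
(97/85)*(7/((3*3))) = 679/765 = 0.89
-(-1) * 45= 45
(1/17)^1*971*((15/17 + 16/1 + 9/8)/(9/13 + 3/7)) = 917.62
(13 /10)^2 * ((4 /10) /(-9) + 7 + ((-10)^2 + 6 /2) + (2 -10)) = 193843 /1125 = 172.30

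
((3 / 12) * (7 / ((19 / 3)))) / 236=21 / 17936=0.00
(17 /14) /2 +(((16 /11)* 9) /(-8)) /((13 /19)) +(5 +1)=16879 /4004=4.22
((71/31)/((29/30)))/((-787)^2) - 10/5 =-1113623332/556812731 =-2.00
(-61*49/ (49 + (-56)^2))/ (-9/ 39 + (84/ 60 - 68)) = 61/ 4344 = 0.01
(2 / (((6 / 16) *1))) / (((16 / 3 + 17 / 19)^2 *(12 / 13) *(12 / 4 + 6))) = 0.02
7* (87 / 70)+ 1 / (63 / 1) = 5491 / 630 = 8.72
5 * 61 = 305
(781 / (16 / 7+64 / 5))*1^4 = 2485 / 48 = 51.77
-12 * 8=-96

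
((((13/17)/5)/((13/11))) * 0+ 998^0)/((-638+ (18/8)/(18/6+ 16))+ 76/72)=-684/435589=-0.00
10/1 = 10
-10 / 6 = -5 / 3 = -1.67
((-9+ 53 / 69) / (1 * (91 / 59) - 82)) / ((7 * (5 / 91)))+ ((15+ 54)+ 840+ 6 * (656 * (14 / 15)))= 1501085683 / 327543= 4582.87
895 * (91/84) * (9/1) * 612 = 5340465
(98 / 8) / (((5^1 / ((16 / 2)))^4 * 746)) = 25088 / 233125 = 0.11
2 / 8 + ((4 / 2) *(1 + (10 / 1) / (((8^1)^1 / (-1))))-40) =-161 / 4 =-40.25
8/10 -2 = -6/5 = -1.20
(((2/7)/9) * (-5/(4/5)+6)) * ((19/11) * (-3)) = 0.04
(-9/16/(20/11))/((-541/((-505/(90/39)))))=-43329/346240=-0.13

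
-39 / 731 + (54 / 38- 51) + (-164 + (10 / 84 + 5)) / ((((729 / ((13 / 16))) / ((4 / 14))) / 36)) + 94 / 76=-33218707667 / 661505292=-50.22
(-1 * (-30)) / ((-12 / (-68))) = 170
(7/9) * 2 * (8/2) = 56/9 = 6.22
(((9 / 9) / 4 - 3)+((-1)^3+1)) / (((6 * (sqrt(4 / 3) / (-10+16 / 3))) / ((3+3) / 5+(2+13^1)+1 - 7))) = 1309 * sqrt(3) / 120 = 18.89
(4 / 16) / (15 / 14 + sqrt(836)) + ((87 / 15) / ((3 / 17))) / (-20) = -80685833 / 49089300 + 98 * sqrt(209) / 163631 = -1.63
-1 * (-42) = 42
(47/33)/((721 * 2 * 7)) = 47/333102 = 0.00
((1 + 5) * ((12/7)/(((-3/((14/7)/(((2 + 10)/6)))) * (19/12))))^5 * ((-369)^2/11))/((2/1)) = -104083089260544/457773754823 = -227.37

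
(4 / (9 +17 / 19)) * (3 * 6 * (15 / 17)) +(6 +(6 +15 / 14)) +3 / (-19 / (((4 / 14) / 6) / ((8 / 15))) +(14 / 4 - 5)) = 466917711 / 23971598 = 19.48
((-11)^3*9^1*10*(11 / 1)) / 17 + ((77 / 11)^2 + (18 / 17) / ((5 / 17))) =-6583979 / 85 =-77458.58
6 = 6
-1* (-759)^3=437245479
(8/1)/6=4/3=1.33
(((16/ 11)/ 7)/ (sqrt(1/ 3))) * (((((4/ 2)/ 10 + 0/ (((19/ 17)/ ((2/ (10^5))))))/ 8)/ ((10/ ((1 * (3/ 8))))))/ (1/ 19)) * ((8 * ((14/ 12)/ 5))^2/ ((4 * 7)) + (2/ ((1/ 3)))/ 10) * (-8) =-3097 * sqrt(3)/ 144375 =-0.04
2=2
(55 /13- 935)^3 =-1771561000000 /2197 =-806354574.42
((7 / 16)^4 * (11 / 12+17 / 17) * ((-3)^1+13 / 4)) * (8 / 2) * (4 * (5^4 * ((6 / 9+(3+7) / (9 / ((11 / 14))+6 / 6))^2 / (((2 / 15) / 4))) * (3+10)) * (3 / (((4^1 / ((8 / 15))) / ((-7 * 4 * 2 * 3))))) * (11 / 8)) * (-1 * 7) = 95636501.30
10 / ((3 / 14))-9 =113 / 3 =37.67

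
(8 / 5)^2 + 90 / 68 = 3.88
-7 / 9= -0.78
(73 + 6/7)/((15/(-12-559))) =-295207/105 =-2811.50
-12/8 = -3/2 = -1.50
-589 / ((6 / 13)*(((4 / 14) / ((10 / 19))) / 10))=-70525 / 3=-23508.33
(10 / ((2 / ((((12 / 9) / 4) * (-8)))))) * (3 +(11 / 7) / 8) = -895 / 21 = -42.62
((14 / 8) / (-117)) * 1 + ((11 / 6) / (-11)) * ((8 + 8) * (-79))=98585 / 468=210.65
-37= -37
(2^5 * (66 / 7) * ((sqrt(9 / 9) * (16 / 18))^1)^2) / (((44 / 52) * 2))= 26624 / 189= 140.87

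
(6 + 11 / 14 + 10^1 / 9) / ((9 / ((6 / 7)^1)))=995 / 1323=0.75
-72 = -72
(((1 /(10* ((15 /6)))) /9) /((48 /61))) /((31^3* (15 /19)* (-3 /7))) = -8113 /14478426000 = -0.00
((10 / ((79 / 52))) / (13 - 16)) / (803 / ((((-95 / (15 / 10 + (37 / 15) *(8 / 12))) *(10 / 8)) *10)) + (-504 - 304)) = 1425000 / 526153667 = 0.00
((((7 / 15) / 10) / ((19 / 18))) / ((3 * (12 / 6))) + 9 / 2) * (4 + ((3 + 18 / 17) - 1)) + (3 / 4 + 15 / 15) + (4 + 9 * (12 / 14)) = 2047607 / 45220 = 45.28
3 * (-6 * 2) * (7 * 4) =-1008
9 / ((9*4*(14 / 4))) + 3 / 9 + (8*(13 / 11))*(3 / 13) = 1195 / 462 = 2.59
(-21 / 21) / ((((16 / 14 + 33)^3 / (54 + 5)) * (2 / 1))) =-0.00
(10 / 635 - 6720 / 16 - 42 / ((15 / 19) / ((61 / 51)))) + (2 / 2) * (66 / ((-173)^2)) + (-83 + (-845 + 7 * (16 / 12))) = -1359160905838 / 969250665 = -1402.28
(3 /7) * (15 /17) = 45 /119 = 0.38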